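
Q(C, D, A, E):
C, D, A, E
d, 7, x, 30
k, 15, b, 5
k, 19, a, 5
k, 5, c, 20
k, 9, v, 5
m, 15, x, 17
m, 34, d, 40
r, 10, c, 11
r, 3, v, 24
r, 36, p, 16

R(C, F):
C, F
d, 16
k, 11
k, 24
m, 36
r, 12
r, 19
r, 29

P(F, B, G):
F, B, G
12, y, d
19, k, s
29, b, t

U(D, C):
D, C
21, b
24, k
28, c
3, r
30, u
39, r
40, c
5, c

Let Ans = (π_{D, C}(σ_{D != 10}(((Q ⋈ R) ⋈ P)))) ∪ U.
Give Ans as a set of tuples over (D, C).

{(21, b), (24, k), (28, c), (3, r), (30, u), (36, r), (39, r), (40, c), (5, c)}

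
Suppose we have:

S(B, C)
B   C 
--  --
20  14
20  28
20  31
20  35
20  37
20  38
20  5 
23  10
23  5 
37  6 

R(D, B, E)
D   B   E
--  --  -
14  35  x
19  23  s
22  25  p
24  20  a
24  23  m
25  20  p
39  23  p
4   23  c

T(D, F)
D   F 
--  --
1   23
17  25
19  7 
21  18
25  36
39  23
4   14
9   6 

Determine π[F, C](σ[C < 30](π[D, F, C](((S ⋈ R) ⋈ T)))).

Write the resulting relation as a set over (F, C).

{(14, 10), (14, 5), (23, 10), (23, 5), (36, 14), (36, 28), (36, 5), (7, 10), (7, 5)}

Natural join on B: {(20, 14, 24, a), (20, 14, 25, p), (20, 28, 24, a), (20, 28, 25, p), (20, 31, 24, a), (20, 31, 25, p), (20, 35, 24, a), (20, 35, 25, p), (20, 37, 24, a), (20, 37, 25, p), (20, 38, 24, a), (20, 38, 25, p), (20, 5, 24, a), (20, 5, 25, p), (23, 10, 19, s), (23, 10, 24, m), (23, 10, 39, p), (23, 10, 4, c), (23, 5, 19, s), (23, 5, 24, m), (23, 5, 39, p), (23, 5, 4, c)}
Natural join on D: {(20, 14, 25, p, 36), (20, 28, 25, p, 36), (20, 31, 25, p, 36), (20, 35, 25, p, 36), (20, 37, 25, p, 36), (20, 38, 25, p, 36), (20, 5, 25, p, 36), (23, 10, 19, s, 7), (23, 10, 39, p, 23), (23, 10, 4, c, 14), (23, 5, 19, s, 7), (23, 5, 39, p, 23), (23, 5, 4, c, 14)}
π[D, F, C]: project onto (D, F, C) → {(19, 7, 10), (19, 7, 5), (25, 36, 14), (25, 36, 28), (25, 36, 31), (25, 36, 35), (25, 36, 37), (25, 36, 38), (25, 36, 5), (39, 23, 10), (39, 23, 5), (4, 14, 10), (4, 14, 5)}
Filtering on C < 30 leaves {(19, 7, 10), (19, 7, 5), (25, 36, 14), (25, 36, 28), (25, 36, 5), (39, 23, 10), (39, 23, 5), (4, 14, 10), (4, 14, 5)}.
π[F, C]: project onto (F, C) → {(14, 10), (14, 5), (23, 10), (23, 5), (36, 14), (36, 28), (36, 5), (7, 10), (7, 5)}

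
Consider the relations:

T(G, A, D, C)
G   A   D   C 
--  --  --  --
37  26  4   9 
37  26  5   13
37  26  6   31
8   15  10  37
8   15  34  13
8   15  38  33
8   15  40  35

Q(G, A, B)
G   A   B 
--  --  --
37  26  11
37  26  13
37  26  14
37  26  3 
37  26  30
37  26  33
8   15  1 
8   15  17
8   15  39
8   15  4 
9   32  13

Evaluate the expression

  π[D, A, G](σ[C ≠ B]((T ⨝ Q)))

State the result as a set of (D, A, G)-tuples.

{(10, 15, 8), (34, 15, 8), (38, 15, 8), (4, 26, 37), (40, 15, 8), (5, 26, 37), (6, 26, 37)}

Joining T and Q on G, A yields {(37, 26, 4, 9, 11), (37, 26, 4, 9, 13), (37, 26, 4, 9, 14), (37, 26, 4, 9, 3), (37, 26, 4, 9, 30), (37, 26, 4, 9, 33), (37, 26, 5, 13, 11), (37, 26, 5, 13, 13), (37, 26, 5, 13, 14), (37, 26, 5, 13, 3), (37, 26, 5, 13, 30), (37, 26, 5, 13, 33), (37, 26, 6, 31, 11), (37, 26, 6, 31, 13), (37, 26, 6, 31, 14), (37, 26, 6, 31, 3), (37, 26, 6, 31, 30), (37, 26, 6, 31, 33), (8, 15, 10, 37, 1), (8, 15, 10, 37, 17), (8, 15, 10, 37, 39), (8, 15, 10, 37, 4), (8, 15, 34, 13, 1), (8, 15, 34, 13, 17), (8, 15, 34, 13, 39), (8, 15, 34, 13, 4), (8, 15, 38, 33, 1), (8, 15, 38, 33, 17), (8, 15, 38, 33, 39), (8, 15, 38, 33, 4), (8, 15, 40, 35, 1), (8, 15, 40, 35, 17), (8, 15, 40, 35, 39), (8, 15, 40, 35, 4)}.
Apply σ_{C ≠ B}; surviving tuples: {(37, 26, 4, 9, 11), (37, 26, 4, 9, 13), (37, 26, 4, 9, 14), (37, 26, 4, 9, 3), (37, 26, 4, 9, 30), (37, 26, 4, 9, 33), (37, 26, 5, 13, 11), (37, 26, 5, 13, 14), (37, 26, 5, 13, 3), (37, 26, 5, 13, 30), (37, 26, 5, 13, 33), (37, 26, 6, 31, 11), (37, 26, 6, 31, 13), (37, 26, 6, 31, 14), (37, 26, 6, 31, 3), (37, 26, 6, 31, 30), (37, 26, 6, 31, 33), (8, 15, 10, 37, 1), (8, 15, 10, 37, 17), (8, 15, 10, 37, 39), (8, 15, 10, 37, 4), (8, 15, 34, 13, 1), (8, 15, 34, 13, 17), (8, 15, 34, 13, 39), (8, 15, 34, 13, 4), (8, 15, 38, 33, 1), (8, 15, 38, 33, 17), (8, 15, 38, 33, 39), (8, 15, 38, 33, 4), (8, 15, 40, 35, 1), (8, 15, 40, 35, 17), (8, 15, 40, 35, 39), (8, 15, 40, 35, 4)}
π_{D, A, G} gives {(10, 15, 8), (34, 15, 8), (38, 15, 8), (4, 26, 37), (40, 15, 8), (5, 26, 37), (6, 26, 37)} (26 duplicate(s) eliminated).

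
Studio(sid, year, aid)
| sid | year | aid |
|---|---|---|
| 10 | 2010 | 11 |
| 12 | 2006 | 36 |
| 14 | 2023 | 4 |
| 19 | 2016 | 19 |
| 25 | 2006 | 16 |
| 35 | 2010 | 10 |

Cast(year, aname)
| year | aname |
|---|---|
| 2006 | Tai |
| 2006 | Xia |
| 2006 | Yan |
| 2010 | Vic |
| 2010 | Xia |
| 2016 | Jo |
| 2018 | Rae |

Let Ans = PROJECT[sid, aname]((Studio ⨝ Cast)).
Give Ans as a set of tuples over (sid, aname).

Joining Studio and Cast on year yields {(10, 2010, 11, Vic), (10, 2010, 11, Xia), (12, 2006, 36, Tai), (12, 2006, 36, Xia), (12, 2006, 36, Yan), (19, 2016, 19, Jo), (25, 2006, 16, Tai), (25, 2006, 16, Xia), (25, 2006, 16, Yan), (35, 2010, 10, Vic), (35, 2010, 10, Xia)}.
Projecting to sid, aname: {(10, Vic), (10, Xia), (12, Tai), (12, Xia), (12, Yan), (19, Jo), (25, Tai), (25, Xia), (25, Yan), (35, Vic), (35, Xia)}

{(10, Vic), (10, Xia), (12, Tai), (12, Xia), (12, Yan), (19, Jo), (25, Tai), (25, Xia), (25, Yan), (35, Vic), (35, Xia)}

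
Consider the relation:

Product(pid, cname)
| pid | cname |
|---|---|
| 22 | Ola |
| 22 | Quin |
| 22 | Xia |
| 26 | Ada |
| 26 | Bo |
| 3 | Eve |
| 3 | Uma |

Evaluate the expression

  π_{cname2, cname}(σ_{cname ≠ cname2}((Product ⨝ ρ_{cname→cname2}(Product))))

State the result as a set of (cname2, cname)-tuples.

ρ[cname→cname2]: schema becomes (pid, cname2); tuples unchanged.
Product ⋈ ρ_{cname→cname2}(Product) (natural join on pid): {(22, Ola, Ola), (22, Ola, Quin), (22, Ola, Xia), (22, Quin, Ola), (22, Quin, Quin), (22, Quin, Xia), (22, Xia, Ola), (22, Xia, Quin), (22, Xia, Xia), (26, Ada, Ada), (26, Ada, Bo), (26, Bo, Ada), (26, Bo, Bo), (3, Eve, Eve), (3, Eve, Uma), (3, Uma, Eve), (3, Uma, Uma)}
Selection cname ≠ cname2: {(22, Ola, Quin), (22, Ola, Xia), (22, Quin, Ola), (22, Quin, Xia), (22, Xia, Ola), (22, Xia, Quin), (26, Ada, Bo), (26, Bo, Ada), (3, Eve, Uma), (3, Uma, Eve)}
Projecting to cname2, cname: {(Ada, Bo), (Bo, Ada), (Eve, Uma), (Ola, Quin), (Ola, Xia), (Quin, Ola), (Quin, Xia), (Uma, Eve), (Xia, Ola), (Xia, Quin)}

{(Ada, Bo), (Bo, Ada), (Eve, Uma), (Ola, Quin), (Ola, Xia), (Quin, Ola), (Quin, Xia), (Uma, Eve), (Xia, Ola), (Xia, Quin)}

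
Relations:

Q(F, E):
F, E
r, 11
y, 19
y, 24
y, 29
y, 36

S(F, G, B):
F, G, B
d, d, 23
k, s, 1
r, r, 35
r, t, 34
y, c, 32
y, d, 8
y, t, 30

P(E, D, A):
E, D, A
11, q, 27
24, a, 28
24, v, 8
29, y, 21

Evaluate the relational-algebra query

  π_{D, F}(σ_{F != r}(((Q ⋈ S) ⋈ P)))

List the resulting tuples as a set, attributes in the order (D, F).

Natural join on F: {(r, 11, r, 35), (r, 11, t, 34), (y, 19, c, 32), (y, 19, d, 8), (y, 19, t, 30), (y, 24, c, 32), (y, 24, d, 8), (y, 24, t, 30), (y, 29, c, 32), (y, 29, d, 8), (y, 29, t, 30), (y, 36, c, 32), (y, 36, d, 8), (y, 36, t, 30)}
Natural join on E: {(r, 11, r, 35, q, 27), (r, 11, t, 34, q, 27), (y, 24, c, 32, a, 28), (y, 24, c, 32, v, 8), (y, 24, d, 8, a, 28), (y, 24, d, 8, v, 8), (y, 24, t, 30, a, 28), (y, 24, t, 30, v, 8), (y, 29, c, 32, y, 21), (y, 29, d, 8, y, 21), (y, 29, t, 30, y, 21)}
Filtering on F != r leaves {(y, 24, c, 32, a, 28), (y, 24, c, 32, v, 8), (y, 24, d, 8, a, 28), (y, 24, d, 8, v, 8), (y, 24, t, 30, a, 28), (y, 24, t, 30, v, 8), (y, 29, c, 32, y, 21), (y, 29, d, 8, y, 21), (y, 29, t, 30, y, 21)}.
Keep only column(s) D, F (6 duplicate(s) eliminated): {(a, y), (v, y), (y, y)}

{(a, y), (v, y), (y, y)}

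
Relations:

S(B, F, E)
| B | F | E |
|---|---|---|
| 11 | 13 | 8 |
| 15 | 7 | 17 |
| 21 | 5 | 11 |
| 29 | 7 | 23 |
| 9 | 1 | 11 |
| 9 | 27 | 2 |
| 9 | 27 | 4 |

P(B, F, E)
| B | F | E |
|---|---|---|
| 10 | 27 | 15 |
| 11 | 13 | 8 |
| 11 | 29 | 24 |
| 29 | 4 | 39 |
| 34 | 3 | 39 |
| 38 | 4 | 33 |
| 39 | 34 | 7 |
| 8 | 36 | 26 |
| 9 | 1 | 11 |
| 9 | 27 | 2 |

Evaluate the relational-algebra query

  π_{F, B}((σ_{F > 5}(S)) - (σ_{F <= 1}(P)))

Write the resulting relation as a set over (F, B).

Apply σ_{F > 5}; surviving tuples: {(11, 13, 8), (15, 7, 17), (29, 7, 23), (9, 27, 2), (9, 27, 4)}
Apply σ_{F <= 1}; surviving tuples: {(9, 1, 11)}
Set difference of the two operands is {(11, 13, 8), (15, 7, 17), (29, 7, 23), (9, 27, 2), (9, 27, 4)}.
π_{F, B} gives {(13, 11), (27, 9), (7, 15), (7, 29)} (1 duplicate(s) eliminated).

{(13, 11), (27, 9), (7, 15), (7, 29)}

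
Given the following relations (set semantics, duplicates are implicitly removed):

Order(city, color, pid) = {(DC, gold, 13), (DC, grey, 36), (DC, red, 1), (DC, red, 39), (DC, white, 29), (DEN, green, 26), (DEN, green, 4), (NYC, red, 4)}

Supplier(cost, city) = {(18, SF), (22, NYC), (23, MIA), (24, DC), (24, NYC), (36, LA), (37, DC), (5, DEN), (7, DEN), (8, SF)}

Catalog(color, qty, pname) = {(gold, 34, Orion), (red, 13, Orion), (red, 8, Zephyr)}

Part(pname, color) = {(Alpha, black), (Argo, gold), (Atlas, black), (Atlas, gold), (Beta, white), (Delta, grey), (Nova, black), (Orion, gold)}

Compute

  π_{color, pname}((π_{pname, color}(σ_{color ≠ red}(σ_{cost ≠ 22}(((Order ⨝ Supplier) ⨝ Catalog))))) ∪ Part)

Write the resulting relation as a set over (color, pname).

{(black, Alpha), (black, Atlas), (black, Nova), (gold, Argo), (gold, Atlas), (gold, Orion), (grey, Delta), (white, Beta)}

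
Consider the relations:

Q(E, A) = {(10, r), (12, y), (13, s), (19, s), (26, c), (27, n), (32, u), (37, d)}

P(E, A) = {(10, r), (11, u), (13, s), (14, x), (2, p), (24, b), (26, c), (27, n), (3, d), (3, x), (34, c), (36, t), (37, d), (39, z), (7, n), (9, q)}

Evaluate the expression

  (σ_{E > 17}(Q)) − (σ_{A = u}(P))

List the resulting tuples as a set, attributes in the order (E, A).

{(19, s), (26, c), (27, n), (32, u), (37, d)}

Apply σ_{E > 17}; surviving tuples: {(19, s), (26, c), (27, n), (32, u), (37, d)}
Apply σ_{A = u}; surviving tuples: {(11, u)}
Taking the difference: {(19, s), (26, c), (27, n), (32, u), (37, d)}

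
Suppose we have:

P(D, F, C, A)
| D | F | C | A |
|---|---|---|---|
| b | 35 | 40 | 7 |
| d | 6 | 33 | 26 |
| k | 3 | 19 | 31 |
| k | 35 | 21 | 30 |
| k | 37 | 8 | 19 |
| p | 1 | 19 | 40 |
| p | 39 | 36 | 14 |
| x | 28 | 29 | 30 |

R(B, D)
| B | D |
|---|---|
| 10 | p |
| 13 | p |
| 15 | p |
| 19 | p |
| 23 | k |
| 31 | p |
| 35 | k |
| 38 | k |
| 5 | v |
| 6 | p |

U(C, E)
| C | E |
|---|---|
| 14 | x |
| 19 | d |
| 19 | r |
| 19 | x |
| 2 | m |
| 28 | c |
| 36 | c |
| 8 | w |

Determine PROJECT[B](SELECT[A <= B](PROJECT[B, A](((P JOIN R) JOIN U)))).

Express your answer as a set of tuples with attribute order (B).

P ⋈ R (natural join on D): {(k, 3, 19, 31, 23), (k, 3, 19, 31, 35), (k, 3, 19, 31, 38), (k, 35, 21, 30, 23), (k, 35, 21, 30, 35), (k, 35, 21, 30, 38), (k, 37, 8, 19, 23), (k, 37, 8, 19, 35), (k, 37, 8, 19, 38), (p, 1, 19, 40, 10), (p, 1, 19, 40, 13), (p, 1, 19, 40, 15), (p, 1, 19, 40, 19), (p, 1, 19, 40, 31), (p, 1, 19, 40, 6), (p, 39, 36, 14, 10), (p, 39, 36, 14, 13), (p, 39, 36, 14, 15), (p, 39, 36, 14, 19), (p, 39, 36, 14, 31), (p, 39, 36, 14, 6)}
(P JOIN R) ⋈ U (natural join on C): {(k, 3, 19, 31, 23, d), (k, 3, 19, 31, 23, r), (k, 3, 19, 31, 23, x), (k, 3, 19, 31, 35, d), (k, 3, 19, 31, 35, r), (k, 3, 19, 31, 35, x), (k, 3, 19, 31, 38, d), (k, 3, 19, 31, 38, r), (k, 3, 19, 31, 38, x), (k, 37, 8, 19, 23, w), (k, 37, 8, 19, 35, w), (k, 37, 8, 19, 38, w), (p, 1, 19, 40, 10, d), (p, 1, 19, 40, 10, r), (p, 1, 19, 40, 10, x), (p, 1, 19, 40, 13, d), (p, 1, 19, 40, 13, r), (p, 1, 19, 40, 13, x), (p, 1, 19, 40, 15, d), (p, 1, 19, 40, 15, r), (p, 1, 19, 40, 15, x), (p, 1, 19, 40, 19, d), (p, 1, 19, 40, 19, r), (p, 1, 19, 40, 19, x), (p, 1, 19, 40, 31, d), (p, 1, 19, 40, 31, r), (p, 1, 19, 40, 31, x), (p, 1, 19, 40, 6, d), (p, 1, 19, 40, 6, r), (p, 1, 19, 40, 6, x), (p, 39, 36, 14, 10, c), (p, 39, 36, 14, 13, c), (p, 39, 36, 14, 15, c), (p, 39, 36, 14, 19, c), (p, 39, 36, 14, 31, c), (p, 39, 36, 14, 6, c)}
π[B, A]: project onto (B, A) (18 duplicate(s) eliminated) → {(10, 14), (10, 40), (13, 14), (13, 40), (15, 14), (15, 40), (19, 14), (19, 40), (23, 19), (23, 31), (31, 14), (31, 40), (35, 19), (35, 31), (38, 19), (38, 31), (6, 14), (6, 40)}
Selection A <= B: {(15, 14), (19, 14), (23, 19), (31, 14), (35, 19), (35, 31), (38, 19), (38, 31)}
π[B]: project onto (B) (2 duplicate(s) eliminated) → {15, 19, 23, 31, 35, 38}

{15, 19, 23, 31, 35, 38}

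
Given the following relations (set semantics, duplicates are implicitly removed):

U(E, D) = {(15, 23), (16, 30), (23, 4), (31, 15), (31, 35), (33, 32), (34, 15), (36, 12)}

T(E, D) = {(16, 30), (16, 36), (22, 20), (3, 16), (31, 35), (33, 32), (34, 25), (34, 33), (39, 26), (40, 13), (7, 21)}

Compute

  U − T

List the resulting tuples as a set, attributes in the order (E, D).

{(15, 23), (23, 4), (31, 15), (34, 15), (36, 12)}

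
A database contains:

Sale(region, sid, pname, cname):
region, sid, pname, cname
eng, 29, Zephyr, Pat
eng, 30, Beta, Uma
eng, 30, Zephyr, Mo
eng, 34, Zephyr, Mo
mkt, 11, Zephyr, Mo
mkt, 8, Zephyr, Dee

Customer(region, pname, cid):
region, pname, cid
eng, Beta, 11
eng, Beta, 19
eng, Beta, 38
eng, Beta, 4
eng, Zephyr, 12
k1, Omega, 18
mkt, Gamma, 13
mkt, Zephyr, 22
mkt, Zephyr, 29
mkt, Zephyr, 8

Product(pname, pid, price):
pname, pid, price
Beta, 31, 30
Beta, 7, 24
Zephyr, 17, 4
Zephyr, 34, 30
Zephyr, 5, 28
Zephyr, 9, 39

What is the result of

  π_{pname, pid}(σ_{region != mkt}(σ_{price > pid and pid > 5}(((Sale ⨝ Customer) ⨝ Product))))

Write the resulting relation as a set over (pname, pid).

{(Beta, 7), (Zephyr, 9)}

Joining Sale and Customer on region, pname yields {(eng, 29, Zephyr, Pat, 12), (eng, 30, Beta, Uma, 11), (eng, 30, Beta, Uma, 19), (eng, 30, Beta, Uma, 38), (eng, 30, Beta, Uma, 4), (eng, 30, Zephyr, Mo, 12), (eng, 34, Zephyr, Mo, 12), (mkt, 11, Zephyr, Mo, 22), (mkt, 11, Zephyr, Mo, 29), (mkt, 11, Zephyr, Mo, 8), (mkt, 8, Zephyr, Dee, 22), (mkt, 8, Zephyr, Dee, 29), (mkt, 8, Zephyr, Dee, 8)}.
Joining (Sale ⨝ Customer) and Product on pname yields {(eng, 29, Zephyr, Pat, 12, 17, 4), (eng, 29, Zephyr, Pat, 12, 34, 30), (eng, 29, Zephyr, Pat, 12, 5, 28), (eng, 29, Zephyr, Pat, 12, 9, 39), (eng, 30, Beta, Uma, 11, 31, 30), (eng, 30, Beta, Uma, 11, 7, 24), (eng, 30, Beta, Uma, 19, 31, 30), (eng, 30, Beta, Uma, 19, 7, 24), (eng, 30, Beta, Uma, 38, 31, 30), (eng, 30, Beta, Uma, 38, 7, 24), (eng, 30, Beta, Uma, 4, 31, 30), (eng, 30, Beta, Uma, 4, 7, 24), (eng, 30, Zephyr, Mo, 12, 17, 4), (eng, 30, Zephyr, Mo, 12, 34, 30), (eng, 30, Zephyr, Mo, 12, 5, 28), (eng, 30, Zephyr, Mo, 12, 9, 39), (eng, 34, Zephyr, Mo, 12, 17, 4), (eng, 34, Zephyr, Mo, 12, 34, 30), (eng, 34, Zephyr, Mo, 12, 5, 28), (eng, 34, Zephyr, Mo, 12, 9, 39), (mkt, 11, Zephyr, Mo, 22, 17, 4), (mkt, 11, Zephyr, Mo, 22, 34, 30), (mkt, 11, Zephyr, Mo, 22, 5, 28), (mkt, 11, Zephyr, Mo, 22, 9, 39), (mkt, 11, Zephyr, Mo, 29, 17, 4), (mkt, 11, Zephyr, Mo, 29, 34, 30), (mkt, 11, Zephyr, Mo, 29, 5, 28), (mkt, 11, Zephyr, Mo, 29, 9, 39), (mkt, 11, Zephyr, Mo, 8, 17, 4), (mkt, 11, Zephyr, Mo, 8, 34, 30), (mkt, 11, Zephyr, Mo, 8, 5, 28), (mkt, 11, Zephyr, Mo, 8, 9, 39), (mkt, 8, Zephyr, Dee, 22, 17, 4), (mkt, 8, Zephyr, Dee, 22, 34, 30), (mkt, 8, Zephyr, Dee, 22, 5, 28), (mkt, 8, Zephyr, Dee, 22, 9, 39), (mkt, 8, Zephyr, Dee, 29, 17, 4), (mkt, 8, Zephyr, Dee, 29, 34, 30), (mkt, 8, Zephyr, Dee, 29, 5, 28), (mkt, 8, Zephyr, Dee, 29, 9, 39), (mkt, 8, Zephyr, Dee, 8, 17, 4), (mkt, 8, Zephyr, Dee, 8, 34, 30), (mkt, 8, Zephyr, Dee, 8, 5, 28), (mkt, 8, Zephyr, Dee, 8, 9, 39)}.
σ[price > pid and pid > 5]: keep tuples satisfying price > pid and pid > 5 → {(eng, 29, Zephyr, Pat, 12, 9, 39), (eng, 30, Beta, Uma, 11, 7, 24), (eng, 30, Beta, Uma, 19, 7, 24), (eng, 30, Beta, Uma, 38, 7, 24), (eng, 30, Beta, Uma, 4, 7, 24), (eng, 30, Zephyr, Mo, 12, 9, 39), (eng, 34, Zephyr, Mo, 12, 9, 39), (mkt, 11, Zephyr, Mo, 22, 9, 39), (mkt, 11, Zephyr, Mo, 29, 9, 39), (mkt, 11, Zephyr, Mo, 8, 9, 39), (mkt, 8, Zephyr, Dee, 22, 9, 39), (mkt, 8, Zephyr, Dee, 29, 9, 39), (mkt, 8, Zephyr, Dee, 8, 9, 39)}
σ[region != mkt]: keep tuples satisfying region != mkt → {(eng, 29, Zephyr, Pat, 12, 9, 39), (eng, 30, Beta, Uma, 11, 7, 24), (eng, 30, Beta, Uma, 19, 7, 24), (eng, 30, Beta, Uma, 38, 7, 24), (eng, 30, Beta, Uma, 4, 7, 24), (eng, 30, Zephyr, Mo, 12, 9, 39), (eng, 34, Zephyr, Mo, 12, 9, 39)}
Keep only column(s) pname, pid (5 duplicate(s) eliminated): {(Beta, 7), (Zephyr, 9)}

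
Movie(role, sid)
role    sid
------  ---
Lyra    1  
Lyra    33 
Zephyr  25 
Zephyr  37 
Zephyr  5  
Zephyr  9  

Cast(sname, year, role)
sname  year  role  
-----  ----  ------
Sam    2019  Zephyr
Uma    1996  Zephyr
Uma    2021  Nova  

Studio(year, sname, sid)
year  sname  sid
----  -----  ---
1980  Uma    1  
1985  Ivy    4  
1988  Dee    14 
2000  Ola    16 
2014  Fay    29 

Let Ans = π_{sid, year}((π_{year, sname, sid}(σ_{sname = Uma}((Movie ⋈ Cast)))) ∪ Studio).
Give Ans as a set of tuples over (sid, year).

Movie ⋈ Cast (natural join on role): {(Zephyr, 25, Sam, 2019), (Zephyr, 25, Uma, 1996), (Zephyr, 37, Sam, 2019), (Zephyr, 37, Uma, 1996), (Zephyr, 5, Sam, 2019), (Zephyr, 5, Uma, 1996), (Zephyr, 9, Sam, 2019), (Zephyr, 9, Uma, 1996)}
Filtering on sname = Uma leaves {(Zephyr, 25, Uma, 1996), (Zephyr, 37, Uma, 1996), (Zephyr, 5, Uma, 1996), (Zephyr, 9, Uma, 1996)}.
Keep only column(s) year, sname, sid: {(1996, Uma, 25), (1996, Uma, 37), (1996, Uma, 5), (1996, Uma, 9)}
Union: {(1996, Uma, 25), (1996, Uma, 37), (1996, Uma, 5), (1996, Uma, 9)} with {(1980, Uma, 1), (1985, Ivy, 4), (1988, Dee, 14), (2000, Ola, 16), (2014, Fay, 29)} → {(1980, Uma, 1), (1985, Ivy, 4), (1988, Dee, 14), (1996, Uma, 25), (1996, Uma, 37), (1996, Uma, 5), (1996, Uma, 9), (2000, Ola, 16), (2014, Fay, 29)}
Keep only column(s) sid, year: {(1, 1980), (14, 1988), (16, 2000), (25, 1996), (29, 2014), (37, 1996), (4, 1985), (5, 1996), (9, 1996)}

{(1, 1980), (14, 1988), (16, 2000), (25, 1996), (29, 2014), (37, 1996), (4, 1985), (5, 1996), (9, 1996)}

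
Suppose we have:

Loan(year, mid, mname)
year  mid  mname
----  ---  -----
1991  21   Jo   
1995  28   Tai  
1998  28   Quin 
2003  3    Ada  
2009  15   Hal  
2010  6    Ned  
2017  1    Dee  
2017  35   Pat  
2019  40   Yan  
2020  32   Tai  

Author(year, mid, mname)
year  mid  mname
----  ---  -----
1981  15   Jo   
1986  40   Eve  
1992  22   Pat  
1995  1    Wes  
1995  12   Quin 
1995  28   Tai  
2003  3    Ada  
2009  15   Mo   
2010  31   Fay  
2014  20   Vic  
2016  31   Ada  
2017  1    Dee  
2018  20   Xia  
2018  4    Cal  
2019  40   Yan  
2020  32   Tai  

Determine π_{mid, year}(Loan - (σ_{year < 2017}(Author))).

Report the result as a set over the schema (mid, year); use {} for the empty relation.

Selection year < 2017: {(1981, 15, Jo), (1986, 40, Eve), (1992, 22, Pat), (1995, 1, Wes), (1995, 12, Quin), (1995, 28, Tai), (2003, 3, Ada), (2009, 15, Mo), (2010, 31, Fay), (2014, 20, Vic), (2016, 31, Ada)}
Difference: {(1991, 21, Jo), (1995, 28, Tai), (1998, 28, Quin), (2003, 3, Ada), (2009, 15, Hal), (2010, 6, Ned), (2017, 1, Dee), (2017, 35, Pat), (2019, 40, Yan), (2020, 32, Tai)} with {(1981, 15, Jo), (1986, 40, Eve), (1992, 22, Pat), (1995, 1, Wes), (1995, 12, Quin), (1995, 28, Tai), (2003, 3, Ada), (2009, 15, Mo), (2010, 31, Fay), (2014, 20, Vic), (2016, 31, Ada)} → {(1991, 21, Jo), (1998, 28, Quin), (2009, 15, Hal), (2010, 6, Ned), (2017, 1, Dee), (2017, 35, Pat), (2019, 40, Yan), (2020, 32, Tai)}
Projecting to mid, year: {(1, 2017), (15, 2009), (21, 1991), (28, 1998), (32, 2020), (35, 2017), (40, 2019), (6, 2010)}

{(1, 2017), (15, 2009), (21, 1991), (28, 1998), (32, 2020), (35, 2017), (40, 2019), (6, 2010)}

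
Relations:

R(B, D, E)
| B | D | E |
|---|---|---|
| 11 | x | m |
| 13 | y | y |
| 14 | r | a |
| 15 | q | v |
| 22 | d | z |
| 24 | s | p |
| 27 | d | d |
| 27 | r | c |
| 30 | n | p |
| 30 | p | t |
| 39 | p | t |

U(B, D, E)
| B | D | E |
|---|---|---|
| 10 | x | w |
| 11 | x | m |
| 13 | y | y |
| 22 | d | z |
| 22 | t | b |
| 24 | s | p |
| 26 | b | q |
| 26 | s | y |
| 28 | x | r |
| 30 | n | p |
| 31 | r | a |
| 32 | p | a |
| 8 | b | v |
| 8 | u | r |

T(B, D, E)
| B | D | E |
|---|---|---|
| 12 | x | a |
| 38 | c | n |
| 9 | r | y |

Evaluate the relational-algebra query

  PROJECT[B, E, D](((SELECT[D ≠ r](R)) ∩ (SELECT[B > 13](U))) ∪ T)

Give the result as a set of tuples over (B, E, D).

Apply σ_{D ≠ r}; surviving tuples: {(11, x, m), (13, y, y), (15, q, v), (22, d, z), (24, s, p), (27, d, d), (30, n, p), (30, p, t), (39, p, t)}
Apply σ_{B > 13}; surviving tuples: {(22, d, z), (22, t, b), (24, s, p), (26, b, q), (26, s, y), (28, x, r), (30, n, p), (31, r, a), (32, p, a)}
Intersection: {(11, x, m), (13, y, y), (15, q, v), (22, d, z), (24, s, p), (27, d, d), (30, n, p), (30, p, t), (39, p, t)} with {(22, d, z), (22, t, b), (24, s, p), (26, b, q), (26, s, y), (28, x, r), (30, n, p), (31, r, a), (32, p, a)} → {(22, d, z), (24, s, p), (30, n, p)}
Union: {(22, d, z), (24, s, p), (30, n, p)} with {(12, x, a), (38, c, n), (9, r, y)} → {(12, x, a), (22, d, z), (24, s, p), (30, n, p), (38, c, n), (9, r, y)}
π[B, E, D]: project onto (B, E, D) → {(12, a, x), (22, z, d), (24, p, s), (30, p, n), (38, n, c), (9, y, r)}

{(12, a, x), (22, z, d), (24, p, s), (30, p, n), (38, n, c), (9, y, r)}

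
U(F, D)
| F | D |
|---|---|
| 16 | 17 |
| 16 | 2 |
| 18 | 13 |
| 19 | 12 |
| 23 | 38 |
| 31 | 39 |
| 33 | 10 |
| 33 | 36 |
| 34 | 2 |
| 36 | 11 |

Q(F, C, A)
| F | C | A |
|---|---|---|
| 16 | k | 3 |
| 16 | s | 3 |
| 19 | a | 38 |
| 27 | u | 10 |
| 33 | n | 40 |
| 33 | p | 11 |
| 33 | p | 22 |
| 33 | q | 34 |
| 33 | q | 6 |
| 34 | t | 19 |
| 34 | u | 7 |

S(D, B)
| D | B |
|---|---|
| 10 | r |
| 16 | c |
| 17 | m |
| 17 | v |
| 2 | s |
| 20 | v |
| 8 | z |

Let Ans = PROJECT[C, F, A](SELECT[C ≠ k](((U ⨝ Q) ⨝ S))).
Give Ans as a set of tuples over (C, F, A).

{(n, 33, 40), (p, 33, 11), (p, 33, 22), (q, 33, 34), (q, 33, 6), (s, 16, 3), (t, 34, 19), (u, 34, 7)}

Joining U and Q on F yields {(16, 17, k, 3), (16, 17, s, 3), (16, 2, k, 3), (16, 2, s, 3), (19, 12, a, 38), (33, 10, n, 40), (33, 10, p, 11), (33, 10, p, 22), (33, 10, q, 34), (33, 10, q, 6), (33, 36, n, 40), (33, 36, p, 11), (33, 36, p, 22), (33, 36, q, 34), (33, 36, q, 6), (34, 2, t, 19), (34, 2, u, 7)}.
Joining (U ⨝ Q) and S on D yields {(16, 17, k, 3, m), (16, 17, k, 3, v), (16, 17, s, 3, m), (16, 17, s, 3, v), (16, 2, k, 3, s), (16, 2, s, 3, s), (33, 10, n, 40, r), (33, 10, p, 11, r), (33, 10, p, 22, r), (33, 10, q, 34, r), (33, 10, q, 6, r), (34, 2, t, 19, s), (34, 2, u, 7, s)}.
Selection C ≠ k: {(16, 17, s, 3, m), (16, 17, s, 3, v), (16, 2, s, 3, s), (33, 10, n, 40, r), (33, 10, p, 11, r), (33, 10, p, 22, r), (33, 10, q, 34, r), (33, 10, q, 6, r), (34, 2, t, 19, s), (34, 2, u, 7, s)}
π[C, F, A]: project onto (C, F, A) (2 duplicate(s) eliminated) → {(n, 33, 40), (p, 33, 11), (p, 33, 22), (q, 33, 34), (q, 33, 6), (s, 16, 3), (t, 34, 19), (u, 34, 7)}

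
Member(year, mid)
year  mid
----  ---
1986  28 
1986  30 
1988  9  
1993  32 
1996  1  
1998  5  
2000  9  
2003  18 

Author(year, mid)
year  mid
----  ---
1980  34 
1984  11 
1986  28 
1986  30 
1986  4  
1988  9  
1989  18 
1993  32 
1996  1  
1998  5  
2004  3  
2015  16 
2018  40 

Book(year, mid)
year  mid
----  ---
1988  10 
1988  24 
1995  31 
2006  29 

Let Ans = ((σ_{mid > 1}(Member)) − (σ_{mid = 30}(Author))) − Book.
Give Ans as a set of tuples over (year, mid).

σ[mid > 1]: keep tuples satisfying mid > 1 → {(1986, 28), (1986, 30), (1988, 9), (1993, 32), (1998, 5), (2000, 9), (2003, 18)}
σ[mid = 30]: keep tuples satisfying mid = 30 → {(1986, 30)}
Taking the difference: {(1986, 28), (1988, 9), (1993, 32), (1998, 5), (2000, 9), (2003, 18)}
Taking the difference: {(1986, 28), (1988, 9), (1993, 32), (1998, 5), (2000, 9), (2003, 18)}

{(1986, 28), (1988, 9), (1993, 32), (1998, 5), (2000, 9), (2003, 18)}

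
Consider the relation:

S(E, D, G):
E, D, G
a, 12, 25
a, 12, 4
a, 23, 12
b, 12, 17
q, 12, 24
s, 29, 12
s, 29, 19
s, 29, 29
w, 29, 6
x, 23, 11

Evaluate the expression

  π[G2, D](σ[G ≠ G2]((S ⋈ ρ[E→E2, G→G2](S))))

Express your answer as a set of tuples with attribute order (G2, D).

ρ[E→E2, G→G2]: schema becomes (E2, D, G2); tuples unchanged.
Natural join on D: {(a, 12, 25, a, 25), (a, 12, 25, a, 4), (a, 12, 25, b, 17), (a, 12, 25, q, 24), (a, 12, 4, a, 25), (a, 12, 4, a, 4), (a, 12, 4, b, 17), (a, 12, 4, q, 24), (a, 23, 12, a, 12), (a, 23, 12, x, 11), (b, 12, 17, a, 25), (b, 12, 17, a, 4), (b, 12, 17, b, 17), (b, 12, 17, q, 24), (q, 12, 24, a, 25), (q, 12, 24, a, 4), (q, 12, 24, b, 17), (q, 12, 24, q, 24), (s, 29, 12, s, 12), (s, 29, 12, s, 19), (s, 29, 12, s, 29), (s, 29, 12, w, 6), (s, 29, 19, s, 12), (s, 29, 19, s, 19), (s, 29, 19, s, 29), (s, 29, 19, w, 6), (s, 29, 29, s, 12), (s, 29, 29, s, 19), (s, 29, 29, s, 29), (s, 29, 29, w, 6), (w, 29, 6, s, 12), (w, 29, 6, s, 19), (w, 29, 6, s, 29), (w, 29, 6, w, 6), (x, 23, 11, a, 12), (x, 23, 11, x, 11)}
σ[G ≠ G2]: keep tuples satisfying G ≠ G2 → {(a, 12, 25, a, 4), (a, 12, 25, b, 17), (a, 12, 25, q, 24), (a, 12, 4, a, 25), (a, 12, 4, b, 17), (a, 12, 4, q, 24), (a, 23, 12, x, 11), (b, 12, 17, a, 25), (b, 12, 17, a, 4), (b, 12, 17, q, 24), (q, 12, 24, a, 25), (q, 12, 24, a, 4), (q, 12, 24, b, 17), (s, 29, 12, s, 19), (s, 29, 12, s, 29), (s, 29, 12, w, 6), (s, 29, 19, s, 12), (s, 29, 19, s, 29), (s, 29, 19, w, 6), (s, 29, 29, s, 12), (s, 29, 29, s, 19), (s, 29, 29, w, 6), (w, 29, 6, s, 12), (w, 29, 6, s, 19), (w, 29, 6, s, 29), (x, 23, 11, a, 12)}
Projecting to G2, D (16 duplicate(s) eliminated): {(11, 23), (12, 23), (12, 29), (17, 12), (19, 29), (24, 12), (25, 12), (29, 29), (4, 12), (6, 29)}

{(11, 23), (12, 23), (12, 29), (17, 12), (19, 29), (24, 12), (25, 12), (29, 29), (4, 12), (6, 29)}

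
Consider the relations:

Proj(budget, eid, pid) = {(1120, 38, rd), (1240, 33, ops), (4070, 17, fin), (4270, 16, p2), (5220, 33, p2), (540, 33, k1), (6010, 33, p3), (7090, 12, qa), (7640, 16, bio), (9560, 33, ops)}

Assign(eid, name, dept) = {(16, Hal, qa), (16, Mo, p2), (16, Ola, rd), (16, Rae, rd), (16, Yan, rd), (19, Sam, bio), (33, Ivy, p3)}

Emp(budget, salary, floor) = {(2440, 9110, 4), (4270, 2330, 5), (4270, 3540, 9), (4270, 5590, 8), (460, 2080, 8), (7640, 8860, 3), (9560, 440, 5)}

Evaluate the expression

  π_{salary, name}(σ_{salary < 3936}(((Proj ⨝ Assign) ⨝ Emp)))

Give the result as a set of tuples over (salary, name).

Proj ⋈ Assign (natural join on eid): {(1240, 33, ops, Ivy, p3), (4270, 16, p2, Hal, qa), (4270, 16, p2, Mo, p2), (4270, 16, p2, Ola, rd), (4270, 16, p2, Rae, rd), (4270, 16, p2, Yan, rd), (5220, 33, p2, Ivy, p3), (540, 33, k1, Ivy, p3), (6010, 33, p3, Ivy, p3), (7640, 16, bio, Hal, qa), (7640, 16, bio, Mo, p2), (7640, 16, bio, Ola, rd), (7640, 16, bio, Rae, rd), (7640, 16, bio, Yan, rd), (9560, 33, ops, Ivy, p3)}
(Proj ⨝ Assign) ⋈ Emp (natural join on budget): {(4270, 16, p2, Hal, qa, 2330, 5), (4270, 16, p2, Hal, qa, 3540, 9), (4270, 16, p2, Hal, qa, 5590, 8), (4270, 16, p2, Mo, p2, 2330, 5), (4270, 16, p2, Mo, p2, 3540, 9), (4270, 16, p2, Mo, p2, 5590, 8), (4270, 16, p2, Ola, rd, 2330, 5), (4270, 16, p2, Ola, rd, 3540, 9), (4270, 16, p2, Ola, rd, 5590, 8), (4270, 16, p2, Rae, rd, 2330, 5), (4270, 16, p2, Rae, rd, 3540, 9), (4270, 16, p2, Rae, rd, 5590, 8), (4270, 16, p2, Yan, rd, 2330, 5), (4270, 16, p2, Yan, rd, 3540, 9), (4270, 16, p2, Yan, rd, 5590, 8), (7640, 16, bio, Hal, qa, 8860, 3), (7640, 16, bio, Mo, p2, 8860, 3), (7640, 16, bio, Ola, rd, 8860, 3), (7640, 16, bio, Rae, rd, 8860, 3), (7640, 16, bio, Yan, rd, 8860, 3), (9560, 33, ops, Ivy, p3, 440, 5)}
Filtering on salary < 3936 leaves {(4270, 16, p2, Hal, qa, 2330, 5), (4270, 16, p2, Hal, qa, 3540, 9), (4270, 16, p2, Mo, p2, 2330, 5), (4270, 16, p2, Mo, p2, 3540, 9), (4270, 16, p2, Ola, rd, 2330, 5), (4270, 16, p2, Ola, rd, 3540, 9), (4270, 16, p2, Rae, rd, 2330, 5), (4270, 16, p2, Rae, rd, 3540, 9), (4270, 16, p2, Yan, rd, 2330, 5), (4270, 16, p2, Yan, rd, 3540, 9), (9560, 33, ops, Ivy, p3, 440, 5)}.
Keep only column(s) salary, name: {(2330, Hal), (2330, Mo), (2330, Ola), (2330, Rae), (2330, Yan), (3540, Hal), (3540, Mo), (3540, Ola), (3540, Rae), (3540, Yan), (440, Ivy)}

{(2330, Hal), (2330, Mo), (2330, Ola), (2330, Rae), (2330, Yan), (3540, Hal), (3540, Mo), (3540, Ola), (3540, Rae), (3540, Yan), (440, Ivy)}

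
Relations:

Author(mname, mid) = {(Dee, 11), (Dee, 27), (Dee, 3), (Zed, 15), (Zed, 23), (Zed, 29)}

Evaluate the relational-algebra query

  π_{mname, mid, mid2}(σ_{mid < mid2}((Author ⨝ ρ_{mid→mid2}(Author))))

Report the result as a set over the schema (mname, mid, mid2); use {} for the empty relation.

ρ[mid→mid2]: schema becomes (mname, mid2); tuples unchanged.
Joining Author and ρ_{mid→mid2}(Author) on mname yields {(Dee, 11, 11), (Dee, 11, 27), (Dee, 11, 3), (Dee, 27, 11), (Dee, 27, 27), (Dee, 27, 3), (Dee, 3, 11), (Dee, 3, 27), (Dee, 3, 3), (Zed, 15, 15), (Zed, 15, 23), (Zed, 15, 29), (Zed, 23, 15), (Zed, 23, 23), (Zed, 23, 29), (Zed, 29, 15), (Zed, 29, 23), (Zed, 29, 29)}.
Filtering on mid < mid2 leaves {(Dee, 11, 27), (Dee, 3, 11), (Dee, 3, 27), (Zed, 15, 23), (Zed, 15, 29), (Zed, 23, 29)}.
Keep only column(s) mname, mid, mid2: {(Dee, 11, 27), (Dee, 3, 11), (Dee, 3, 27), (Zed, 15, 23), (Zed, 15, 29), (Zed, 23, 29)}

{(Dee, 11, 27), (Dee, 3, 11), (Dee, 3, 27), (Zed, 15, 23), (Zed, 15, 29), (Zed, 23, 29)}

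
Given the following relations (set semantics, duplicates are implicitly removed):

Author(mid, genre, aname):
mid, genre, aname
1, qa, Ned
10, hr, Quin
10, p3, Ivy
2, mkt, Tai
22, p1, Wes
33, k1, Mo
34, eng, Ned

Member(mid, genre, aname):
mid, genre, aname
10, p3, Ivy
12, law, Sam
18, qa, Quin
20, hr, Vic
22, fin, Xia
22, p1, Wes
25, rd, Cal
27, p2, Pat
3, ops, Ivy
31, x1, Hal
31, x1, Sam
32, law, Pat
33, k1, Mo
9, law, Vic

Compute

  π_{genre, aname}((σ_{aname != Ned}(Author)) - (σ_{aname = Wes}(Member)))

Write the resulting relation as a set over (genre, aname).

Selection aname != Ned: {(10, hr, Quin), (10, p3, Ivy), (2, mkt, Tai), (22, p1, Wes), (33, k1, Mo)}
Selection aname = Wes: {(22, p1, Wes)}
Difference: {(10, hr, Quin), (10, p3, Ivy), (2, mkt, Tai), (22, p1, Wes), (33, k1, Mo)} with {(22, p1, Wes)} → {(10, hr, Quin), (10, p3, Ivy), (2, mkt, Tai), (33, k1, Mo)}
π[genre, aname]: project onto (genre, aname) → {(hr, Quin), (k1, Mo), (mkt, Tai), (p3, Ivy)}

{(hr, Quin), (k1, Mo), (mkt, Tai), (p3, Ivy)}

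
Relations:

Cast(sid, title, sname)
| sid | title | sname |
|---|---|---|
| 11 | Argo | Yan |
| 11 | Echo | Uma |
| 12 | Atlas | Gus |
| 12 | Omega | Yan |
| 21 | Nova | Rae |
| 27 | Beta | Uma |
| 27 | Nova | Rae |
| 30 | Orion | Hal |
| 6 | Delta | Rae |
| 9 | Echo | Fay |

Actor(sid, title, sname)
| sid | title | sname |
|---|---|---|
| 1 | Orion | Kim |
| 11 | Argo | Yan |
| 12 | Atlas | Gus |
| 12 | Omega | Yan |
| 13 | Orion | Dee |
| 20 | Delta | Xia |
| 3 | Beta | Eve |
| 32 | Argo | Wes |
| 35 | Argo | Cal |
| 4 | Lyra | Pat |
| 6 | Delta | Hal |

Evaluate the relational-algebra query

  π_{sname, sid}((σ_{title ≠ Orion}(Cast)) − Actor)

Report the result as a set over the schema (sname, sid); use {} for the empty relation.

{(Fay, 9), (Rae, 21), (Rae, 27), (Rae, 6), (Uma, 11), (Uma, 27)}

Apply σ_{title ≠ Orion}; surviving tuples: {(11, Argo, Yan), (11, Echo, Uma), (12, Atlas, Gus), (12, Omega, Yan), (21, Nova, Rae), (27, Beta, Uma), (27, Nova, Rae), (6, Delta, Rae), (9, Echo, Fay)}
Set difference of the two operands is {(11, Echo, Uma), (21, Nova, Rae), (27, Beta, Uma), (27, Nova, Rae), (6, Delta, Rae), (9, Echo, Fay)}.
π[sname, sid]: project onto (sname, sid) → {(Fay, 9), (Rae, 21), (Rae, 27), (Rae, 6), (Uma, 11), (Uma, 27)}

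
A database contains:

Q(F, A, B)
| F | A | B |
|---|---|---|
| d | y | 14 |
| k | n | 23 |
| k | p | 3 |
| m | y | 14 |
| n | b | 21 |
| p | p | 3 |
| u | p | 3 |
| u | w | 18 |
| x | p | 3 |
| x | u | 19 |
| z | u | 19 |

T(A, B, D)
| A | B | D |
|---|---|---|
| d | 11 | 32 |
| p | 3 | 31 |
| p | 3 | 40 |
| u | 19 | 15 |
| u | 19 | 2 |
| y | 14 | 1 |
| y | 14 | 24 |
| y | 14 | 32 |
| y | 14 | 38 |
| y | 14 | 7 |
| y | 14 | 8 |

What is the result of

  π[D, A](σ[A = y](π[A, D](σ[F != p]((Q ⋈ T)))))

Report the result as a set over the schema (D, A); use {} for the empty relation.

{(1, y), (24, y), (32, y), (38, y), (7, y), (8, y)}

Joining Q and T on A, B yields {(d, y, 14, 1), (d, y, 14, 24), (d, y, 14, 32), (d, y, 14, 38), (d, y, 14, 7), (d, y, 14, 8), (k, p, 3, 31), (k, p, 3, 40), (m, y, 14, 1), (m, y, 14, 24), (m, y, 14, 32), (m, y, 14, 38), (m, y, 14, 7), (m, y, 14, 8), (p, p, 3, 31), (p, p, 3, 40), (u, p, 3, 31), (u, p, 3, 40), (x, p, 3, 31), (x, p, 3, 40), (x, u, 19, 15), (x, u, 19, 2), (z, u, 19, 15), (z, u, 19, 2)}.
Filtering on F != p leaves {(d, y, 14, 1), (d, y, 14, 24), (d, y, 14, 32), (d, y, 14, 38), (d, y, 14, 7), (d, y, 14, 8), (k, p, 3, 31), (k, p, 3, 40), (m, y, 14, 1), (m, y, 14, 24), (m, y, 14, 32), (m, y, 14, 38), (m, y, 14, 7), (m, y, 14, 8), (u, p, 3, 31), (u, p, 3, 40), (x, p, 3, 31), (x, p, 3, 40), (x, u, 19, 15), (x, u, 19, 2), (z, u, 19, 15), (z, u, 19, 2)}.
Projecting to A, D (12 duplicate(s) eliminated): {(p, 31), (p, 40), (u, 15), (u, 2), (y, 1), (y, 24), (y, 32), (y, 38), (y, 7), (y, 8)}
Filtering on A = y leaves {(y, 1), (y, 24), (y, 32), (y, 38), (y, 7), (y, 8)}.
Projecting to D, A: {(1, y), (24, y), (32, y), (38, y), (7, y), (8, y)}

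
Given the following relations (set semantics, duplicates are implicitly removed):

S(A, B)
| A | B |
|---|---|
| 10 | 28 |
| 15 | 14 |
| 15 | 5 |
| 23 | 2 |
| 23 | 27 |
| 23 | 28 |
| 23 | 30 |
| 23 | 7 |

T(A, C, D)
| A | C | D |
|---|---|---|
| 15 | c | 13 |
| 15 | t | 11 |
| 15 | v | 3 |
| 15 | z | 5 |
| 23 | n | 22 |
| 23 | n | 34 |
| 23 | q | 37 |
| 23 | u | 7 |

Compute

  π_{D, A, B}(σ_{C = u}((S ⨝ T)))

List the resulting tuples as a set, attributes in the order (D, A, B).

S ⋈ T (natural join on A): {(15, 14, c, 13), (15, 14, t, 11), (15, 14, v, 3), (15, 14, z, 5), (15, 5, c, 13), (15, 5, t, 11), (15, 5, v, 3), (15, 5, z, 5), (23, 2, n, 22), (23, 2, n, 34), (23, 2, q, 37), (23, 2, u, 7), (23, 27, n, 22), (23, 27, n, 34), (23, 27, q, 37), (23, 27, u, 7), (23, 28, n, 22), (23, 28, n, 34), (23, 28, q, 37), (23, 28, u, 7), (23, 30, n, 22), (23, 30, n, 34), (23, 30, q, 37), (23, 30, u, 7), (23, 7, n, 22), (23, 7, n, 34), (23, 7, q, 37), (23, 7, u, 7)}
Apply σ_{C = u}; surviving tuples: {(23, 2, u, 7), (23, 27, u, 7), (23, 28, u, 7), (23, 30, u, 7), (23, 7, u, 7)}
π_{D, A, B} gives {(7, 23, 2), (7, 23, 27), (7, 23, 28), (7, 23, 30), (7, 23, 7)}.

{(7, 23, 2), (7, 23, 27), (7, 23, 28), (7, 23, 30), (7, 23, 7)}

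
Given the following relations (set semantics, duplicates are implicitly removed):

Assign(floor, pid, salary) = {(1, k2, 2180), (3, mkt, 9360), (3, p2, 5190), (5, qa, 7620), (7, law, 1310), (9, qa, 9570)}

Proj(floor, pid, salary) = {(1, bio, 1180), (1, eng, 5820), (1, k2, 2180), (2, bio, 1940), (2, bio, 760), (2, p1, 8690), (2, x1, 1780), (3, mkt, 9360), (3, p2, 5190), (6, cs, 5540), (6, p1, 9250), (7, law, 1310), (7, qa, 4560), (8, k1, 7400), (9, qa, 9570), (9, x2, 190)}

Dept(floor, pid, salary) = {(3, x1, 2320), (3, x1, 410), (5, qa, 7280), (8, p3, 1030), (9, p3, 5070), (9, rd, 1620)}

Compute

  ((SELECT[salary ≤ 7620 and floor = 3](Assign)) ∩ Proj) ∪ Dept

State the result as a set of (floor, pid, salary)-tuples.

{(3, p2, 5190), (3, x1, 2320), (3, x1, 410), (5, qa, 7280), (8, p3, 1030), (9, p3, 5070), (9, rd, 1620)}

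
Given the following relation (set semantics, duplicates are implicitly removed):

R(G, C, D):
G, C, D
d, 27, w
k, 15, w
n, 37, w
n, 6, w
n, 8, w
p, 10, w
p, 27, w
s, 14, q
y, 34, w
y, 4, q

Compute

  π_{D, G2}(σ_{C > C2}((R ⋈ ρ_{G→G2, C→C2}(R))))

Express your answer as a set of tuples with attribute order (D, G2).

ρ[G→G2, C→C2]: schema becomes (G2, C2, D); tuples unchanged.
Natural join on D: {(d, 27, w, d, 27), (d, 27, w, k, 15), (d, 27, w, n, 37), (d, 27, w, n, 6), (d, 27, w, n, 8), (d, 27, w, p, 10), (d, 27, w, p, 27), (d, 27, w, y, 34), (k, 15, w, d, 27), (k, 15, w, k, 15), (k, 15, w, n, 37), (k, 15, w, n, 6), (k, 15, w, n, 8), (k, 15, w, p, 10), (k, 15, w, p, 27), (k, 15, w, y, 34), (n, 37, w, d, 27), (n, 37, w, k, 15), (n, 37, w, n, 37), (n, 37, w, n, 6), (n, 37, w, n, 8), (n, 37, w, p, 10), (n, 37, w, p, 27), (n, 37, w, y, 34), (n, 6, w, d, 27), (n, 6, w, k, 15), (n, 6, w, n, 37), (n, 6, w, n, 6), (n, 6, w, n, 8), (n, 6, w, p, 10), (n, 6, w, p, 27), (n, 6, w, y, 34), (n, 8, w, d, 27), (n, 8, w, k, 15), (n, 8, w, n, 37), (n, 8, w, n, 6), (n, 8, w, n, 8), (n, 8, w, p, 10), (n, 8, w, p, 27), (n, 8, w, y, 34), (p, 10, w, d, 27), (p, 10, w, k, 15), (p, 10, w, n, 37), (p, 10, w, n, 6), (p, 10, w, n, 8), (p, 10, w, p, 10), (p, 10, w, p, 27), (p, 10, w, y, 34), (p, 27, w, d, 27), (p, 27, w, k, 15), (p, 27, w, n, 37), (p, 27, w, n, 6), (p, 27, w, n, 8), (p, 27, w, p, 10), (p, 27, w, p, 27), (p, 27, w, y, 34), (s, 14, q, s, 14), (s, 14, q, y, 4), (y, 34, w, d, 27), (y, 34, w, k, 15), (y, 34, w, n, 37), (y, 34, w, n, 6), (y, 34, w, n, 8), (y, 34, w, p, 10), (y, 34, w, p, 27), (y, 34, w, y, 34), (y, 4, q, s, 14), (y, 4, q, y, 4)}
Selection C > C2: {(d, 27, w, k, 15), (d, 27, w, n, 6), (d, 27, w, n, 8), (d, 27, w, p, 10), (k, 15, w, n, 6), (k, 15, w, n, 8), (k, 15, w, p, 10), (n, 37, w, d, 27), (n, 37, w, k, 15), (n, 37, w, n, 6), (n, 37, w, n, 8), (n, 37, w, p, 10), (n, 37, w, p, 27), (n, 37, w, y, 34), (n, 8, w, n, 6), (p, 10, w, n, 6), (p, 10, w, n, 8), (p, 27, w, k, 15), (p, 27, w, n, 6), (p, 27, w, n, 8), (p, 27, w, p, 10), (s, 14, q, y, 4), (y, 34, w, d, 27), (y, 34, w, k, 15), (y, 34, w, n, 6), (y, 34, w, n, 8), (y, 34, w, p, 10), (y, 34, w, p, 27)}
π_{D, G2} gives {(q, y), (w, d), (w, k), (w, n), (w, p), (w, y)} (22 duplicate(s) eliminated).

{(q, y), (w, d), (w, k), (w, n), (w, p), (w, y)}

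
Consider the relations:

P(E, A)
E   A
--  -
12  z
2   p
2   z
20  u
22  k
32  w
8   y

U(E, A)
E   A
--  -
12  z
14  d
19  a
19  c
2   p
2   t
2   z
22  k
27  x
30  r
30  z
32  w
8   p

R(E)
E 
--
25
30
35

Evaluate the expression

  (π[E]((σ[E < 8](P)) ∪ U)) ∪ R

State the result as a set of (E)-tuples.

{12, 14, 19, 2, 22, 25, 27, 30, 32, 35, 8}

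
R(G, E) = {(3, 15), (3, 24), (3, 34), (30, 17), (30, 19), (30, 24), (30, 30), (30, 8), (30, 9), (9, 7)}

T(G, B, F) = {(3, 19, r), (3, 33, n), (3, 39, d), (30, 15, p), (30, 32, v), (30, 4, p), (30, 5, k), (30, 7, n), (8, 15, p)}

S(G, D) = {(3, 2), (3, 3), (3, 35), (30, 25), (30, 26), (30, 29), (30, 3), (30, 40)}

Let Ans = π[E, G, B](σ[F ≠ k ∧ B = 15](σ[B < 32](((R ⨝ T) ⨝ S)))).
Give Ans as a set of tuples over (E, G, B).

{(17, 30, 15), (19, 30, 15), (24, 30, 15), (30, 30, 15), (8, 30, 15), (9, 30, 15)}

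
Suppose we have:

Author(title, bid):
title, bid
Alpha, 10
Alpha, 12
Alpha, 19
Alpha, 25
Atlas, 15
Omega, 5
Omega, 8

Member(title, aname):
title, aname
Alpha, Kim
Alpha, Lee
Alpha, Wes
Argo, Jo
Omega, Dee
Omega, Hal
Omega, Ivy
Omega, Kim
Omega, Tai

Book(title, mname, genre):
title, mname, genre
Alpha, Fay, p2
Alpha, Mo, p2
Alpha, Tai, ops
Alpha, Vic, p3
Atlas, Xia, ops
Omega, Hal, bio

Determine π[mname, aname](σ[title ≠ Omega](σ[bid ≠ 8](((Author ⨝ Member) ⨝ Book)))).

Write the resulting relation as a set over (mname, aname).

{(Fay, Kim), (Fay, Lee), (Fay, Wes), (Mo, Kim), (Mo, Lee), (Mo, Wes), (Tai, Kim), (Tai, Lee), (Tai, Wes), (Vic, Kim), (Vic, Lee), (Vic, Wes)}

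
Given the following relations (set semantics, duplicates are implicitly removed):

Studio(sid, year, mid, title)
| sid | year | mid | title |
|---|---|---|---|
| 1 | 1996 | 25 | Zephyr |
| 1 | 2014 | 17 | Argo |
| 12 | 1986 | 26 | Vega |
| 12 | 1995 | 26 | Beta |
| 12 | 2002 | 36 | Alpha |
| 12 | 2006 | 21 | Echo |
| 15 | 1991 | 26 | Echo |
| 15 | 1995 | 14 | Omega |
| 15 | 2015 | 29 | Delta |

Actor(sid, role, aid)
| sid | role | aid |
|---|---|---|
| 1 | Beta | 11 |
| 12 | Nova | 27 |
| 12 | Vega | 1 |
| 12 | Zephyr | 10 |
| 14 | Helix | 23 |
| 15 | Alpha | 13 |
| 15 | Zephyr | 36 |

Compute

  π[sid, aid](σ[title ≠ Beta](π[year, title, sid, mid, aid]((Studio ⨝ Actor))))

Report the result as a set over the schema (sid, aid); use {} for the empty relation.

Joining Studio and Actor on sid yields {(1, 1996, 25, Zephyr, Beta, 11), (1, 2014, 17, Argo, Beta, 11), (12, 1986, 26, Vega, Nova, 27), (12, 1986, 26, Vega, Vega, 1), (12, 1986, 26, Vega, Zephyr, 10), (12, 1995, 26, Beta, Nova, 27), (12, 1995, 26, Beta, Vega, 1), (12, 1995, 26, Beta, Zephyr, 10), (12, 2002, 36, Alpha, Nova, 27), (12, 2002, 36, Alpha, Vega, 1), (12, 2002, 36, Alpha, Zephyr, 10), (12, 2006, 21, Echo, Nova, 27), (12, 2006, 21, Echo, Vega, 1), (12, 2006, 21, Echo, Zephyr, 10), (15, 1991, 26, Echo, Alpha, 13), (15, 1991, 26, Echo, Zephyr, 36), (15, 1995, 14, Omega, Alpha, 13), (15, 1995, 14, Omega, Zephyr, 36), (15, 2015, 29, Delta, Alpha, 13), (15, 2015, 29, Delta, Zephyr, 36)}.
π_{year, title, sid, mid, aid} gives {(1986, Vega, 12, 26, 1), (1986, Vega, 12, 26, 10), (1986, Vega, 12, 26, 27), (1991, Echo, 15, 26, 13), (1991, Echo, 15, 26, 36), (1995, Beta, 12, 26, 1), (1995, Beta, 12, 26, 10), (1995, Beta, 12, 26, 27), (1995, Omega, 15, 14, 13), (1995, Omega, 15, 14, 36), (1996, Zephyr, 1, 25, 11), (2002, Alpha, 12, 36, 1), (2002, Alpha, 12, 36, 10), (2002, Alpha, 12, 36, 27), (2006, Echo, 12, 21, 1), (2006, Echo, 12, 21, 10), (2006, Echo, 12, 21, 27), (2014, Argo, 1, 17, 11), (2015, Delta, 15, 29, 13), (2015, Delta, 15, 29, 36)}.
Filtering on title ≠ Beta leaves {(1986, Vega, 12, 26, 1), (1986, Vega, 12, 26, 10), (1986, Vega, 12, 26, 27), (1991, Echo, 15, 26, 13), (1991, Echo, 15, 26, 36), (1995, Omega, 15, 14, 13), (1995, Omega, 15, 14, 36), (1996, Zephyr, 1, 25, 11), (2002, Alpha, 12, 36, 1), (2002, Alpha, 12, 36, 10), (2002, Alpha, 12, 36, 27), (2006, Echo, 12, 21, 1), (2006, Echo, 12, 21, 10), (2006, Echo, 12, 21, 27), (2014, Argo, 1, 17, 11), (2015, Delta, 15, 29, 13), (2015, Delta, 15, 29, 36)}.
π_{sid, aid} gives {(1, 11), (12, 1), (12, 10), (12, 27), (15, 13), (15, 36)} (11 duplicate(s) eliminated).

{(1, 11), (12, 1), (12, 10), (12, 27), (15, 13), (15, 36)}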